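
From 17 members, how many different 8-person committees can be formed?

24310

This is C(17,8) = 24310.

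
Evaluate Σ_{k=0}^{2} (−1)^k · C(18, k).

136

The partial alternating sum Σ_{k=0}^{2} (−1)^k C(18,k) = (−1)^2 C(17,2) = 136.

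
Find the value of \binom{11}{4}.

330

C(11,4) = (11·10·9·8) / 4! = 7920 / 24 = 330.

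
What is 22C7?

170544

C(22,7) = (22·21·20·19·18·17·16) / 7! = 859541760 / 5040 = 170544.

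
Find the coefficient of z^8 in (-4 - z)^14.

The general term is C(14,j)·(-4)^j·(-z)^(14-j); the z^8 term has j = 6.
C(14,6) = 3003.
Coefficient = C(14,6) · (-4)^6 = 3003 · 4096 = 12300288.

12300288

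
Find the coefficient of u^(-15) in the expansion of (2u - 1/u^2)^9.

18

General term: C(9,j)·(2u)^j·(-1/u^2)^(9-j), with u-exponent 1j − 2(9−j) = 3j − 18.
Set 3j − 18 = -15: j = 1.
C(9,1) = 9; 2^1 = 2; (-1)^8 = 1.
Coefficient = 9 · 2 · 1 = 18.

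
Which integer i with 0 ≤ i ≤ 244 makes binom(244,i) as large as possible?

122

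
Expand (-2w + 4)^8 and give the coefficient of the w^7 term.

-4096

The general term is C(8,j)·(-2w)^j·(4)^(8-j); the w^7 term has j = 7.
C(8,7) = 8.
Coefficient = C(8,7) · (-2)^7 · 4^1 = 8 · (-128) · 4 = -4096.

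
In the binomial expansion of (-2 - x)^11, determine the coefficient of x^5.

The general term is C(11,j)·(-2)^j·(-x)^(11-j); the x^5 term has j = 6.
C(11,6) = 462.
Coefficient = C(11,6) · (-2)^6 · (-1)^5 = 462 · 64 · (-1) = -29568.

-29568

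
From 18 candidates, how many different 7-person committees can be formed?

31824

This is C(18,7) = 31824.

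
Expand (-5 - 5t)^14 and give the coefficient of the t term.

85449218750

The general term is C(14,j)·(-5)^j·(-5t)^(14-j); the t^1 term has j = 13.
C(14,13) = 14.
Coefficient = C(14,13) · (-5)^13 · (-5)^1 = 14 · (-1220703125) · (-5) = 85449218750.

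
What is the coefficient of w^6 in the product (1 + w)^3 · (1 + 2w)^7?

4424

Coefficient of w^6 = Σ_{j} C(3,j)·1^j·C(7,6-j)·2^(6-j) for j from 0 to 3.
= 448 + 2016 + 1680 + 280 = 4424.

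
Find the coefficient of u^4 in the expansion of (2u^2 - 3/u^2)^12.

General term: C(12,j)·(2u^2)^j·(-3/u^2)^(12-j), with u-exponent 2j − 2(12−j) = 4j − 24.
Set 4j − 24 = 4: j = 7.
C(12,7) = 792; 2^7 = 128; (-3)^5 = -243.
Coefficient = 792 · 128 · (-243) = -24634368.

-24634368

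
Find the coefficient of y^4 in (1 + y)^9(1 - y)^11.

Coefficient of y^4 = Σ_{j} C(9,j)·1^j·C(11,4-j)·(-1)^(4-j) for j from 0 to 4.
= 330 + (-1485) + 1980 + (-924) + 126 = 27.

27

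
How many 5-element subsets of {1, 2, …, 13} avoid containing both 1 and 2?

1122

All 5-subsets: C(13,5) = 1287. Those containing both fixed elements: C(11,3) = 165.
1287 − 165 = 1122.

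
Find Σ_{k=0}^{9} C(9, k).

Setting x = 1 in (1+x)^9 gives Σ C(9,k) = 2^9 = 512.

512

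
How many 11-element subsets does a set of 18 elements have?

31824

C(18,11) = C(18,7) by symmetry.
C(18,7) = (18·17·16·15·14·13·12) / 7! = 160392960 / 5040 = 31824.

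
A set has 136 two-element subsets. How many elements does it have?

n(n−1)/2 = 136 ⇒ n(n−1) = 272. Since 17·16 = 272, n = 17.

17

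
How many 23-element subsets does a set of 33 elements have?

92561040

C(33,23) = C(33,10) by symmetry.
C(33,10) = (33·32·31·30·29·28·27·26·25·24) / 10! = 335885501952000 / 3628800 = 92561040.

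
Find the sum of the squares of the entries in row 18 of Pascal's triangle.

9075135300

Σ C(18,i)² is the coefficient of x^18 in (1+x)^18(1+x)^18 = (1+x)^36, i.e. C(36,18) = 9075135300.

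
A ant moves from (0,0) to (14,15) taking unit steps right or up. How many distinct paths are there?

77558760

Each path is a sequence of 29 steps with 14 rights: C(29,14) = 77558760.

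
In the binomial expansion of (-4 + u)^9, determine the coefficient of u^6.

The general term is C(9,j)·(-4)^j·(u)^(9-j); the u^6 term has j = 3.
C(9,3) = 84.
Coefficient = C(9,3) · (-4)^3 = 84 · (-64) = -5376.

-5376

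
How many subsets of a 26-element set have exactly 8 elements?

Choose the 8 positions: C(26,8) = 1562275.

1562275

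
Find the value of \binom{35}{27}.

23535820

C(35,27) = C(35,8) by symmetry.
C(35,8) = (35·34·33·32·31·30·29·28) / 8! = 948964262400 / 40320 = 23535820.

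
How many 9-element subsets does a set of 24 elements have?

1307504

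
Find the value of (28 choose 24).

C(28,24) = C(28,4) by symmetry.
C(28,4) = (28·27·26·25) / 4! = 491400 / 24 = 20475.

20475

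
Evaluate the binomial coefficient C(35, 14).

2319959400

C(35,14) = (35·34·33·32·31·30·29·28·27·26·25·24·23·22) / 14! = 202250096145377280000 / 87178291200 = 2319959400.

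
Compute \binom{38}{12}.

C(38,12) = (38·37·36·35·34·33·32·31·30·29·28·27) / 12! = 1296884927852236800 / 479001600 = 2707475148.

2707475148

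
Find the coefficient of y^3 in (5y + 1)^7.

The general term is C(7,j)·(5y)^j·(1)^(7-j); the y^3 term has j = 3.
C(7,3) = 35.
Coefficient = C(7,3) · 5^3 = 35 · 125 = 4375.

4375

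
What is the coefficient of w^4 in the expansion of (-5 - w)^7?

The general term is C(7,j)·(-5)^j·(-w)^(7-j); the w^4 term has j = 3.
C(7,3) = 35.
Coefficient = C(7,3) · (-5)^3 = 35 · (-125) = -4375.

-4375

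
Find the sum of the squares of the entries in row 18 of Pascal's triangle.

By Vandermonde's identity, Σ C(18,i)² = C(36,18) = 9075135300.

9075135300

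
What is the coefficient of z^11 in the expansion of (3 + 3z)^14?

1741000716

The general term is C(14,j)·(3)^j·(3z)^(14-j); the z^11 term has j = 3.
C(14,3) = 364.
Coefficient = C(14,3) · 3^3 · 3^11 = 364 · 27 · 177147 = 1741000716.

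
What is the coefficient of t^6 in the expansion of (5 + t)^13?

134062500

The general term is C(13,j)·(5)^j·(t)^(13-j); the t^6 term has j = 7.
C(13,7) = 1716.
Coefficient = C(13,7) · 5^7 = 1716 · 78125 = 134062500.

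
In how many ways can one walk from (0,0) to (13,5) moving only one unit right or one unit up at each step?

8568

Each path is a sequence of 18 steps with 13 rights: C(18,13) = 8568.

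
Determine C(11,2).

C(11,2) = (11·10) / 2! = 110 / 2 = 55.

55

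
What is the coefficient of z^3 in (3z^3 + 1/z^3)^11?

336798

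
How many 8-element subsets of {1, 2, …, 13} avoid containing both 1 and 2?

825

All 8-subsets: C(13,8) = 1287. Those containing both fixed elements: C(11,6) = 462.
1287 − 462 = 825.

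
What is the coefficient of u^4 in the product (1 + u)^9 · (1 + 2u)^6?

4974

Coefficient of u^4 = Σ_{j} C(9,j)·1^j·C(6,4-j)·2^(4-j) for j from 0 to 4.
= 240 + 1440 + 2160 + 1008 + 126 = 4974.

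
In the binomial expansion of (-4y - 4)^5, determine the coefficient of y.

The general term is C(5,j)·(-4y)^j·(-4)^(5-j); the y^1 term has j = 1.
C(5,1) = 5.
Coefficient = C(5,1) · (-4)^1 · (-4)^4 = 5 · (-4) · 256 = -5120.

-5120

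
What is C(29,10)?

20030010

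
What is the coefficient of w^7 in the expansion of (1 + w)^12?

792

The general term is C(12,j)·(1)^j·(w)^(12-j); the w^7 term has j = 5.
C(12,5) = 792.
Coefficient = C(12,5) = 792.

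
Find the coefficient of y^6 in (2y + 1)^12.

59136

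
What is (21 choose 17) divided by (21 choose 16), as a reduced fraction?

C(n,k+1)/C(n,k) = (n−k)/(k+1) = (21−16)/(16+1) = 5/17.

5/17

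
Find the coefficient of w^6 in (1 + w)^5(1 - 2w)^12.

-4688

Coefficient of w^6 = Σ_{j} C(5,j)·1^j·C(12,6-j)·(-2)^(6-j) for j from 0 to 5.
= 59136 + (-126720) + 79200 + (-17600) + 1320 + (-24) = -4688.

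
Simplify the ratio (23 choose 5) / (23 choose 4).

C(n,k+1)/C(n,k) = (n−k)/(k+1) = (23−4)/(4+1) = 19/5.

19/5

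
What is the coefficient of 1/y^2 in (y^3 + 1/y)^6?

General term: C(6,j)·(y^3)^j·(1/y)^(6-j), with y-exponent 3j − 1(6−j) = 4j − 6.
Set 4j − 6 = -2: j = 1.
C(6,1) = 6; 1^1 = 1; 1^5 = 1.
Coefficient = 6 · 1 · 1 = 6.

6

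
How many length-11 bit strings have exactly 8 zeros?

165

Choose the 8 positions: C(11,8) = 165.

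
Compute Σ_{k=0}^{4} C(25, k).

1 + 25 + 300 + 2300 + 12650 = 15276.

15276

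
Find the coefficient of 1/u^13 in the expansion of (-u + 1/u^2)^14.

-2002

General term: C(14,j)·(-u)^j·(1/u^2)^(14-j), with u-exponent 1j − 2(14−j) = 3j − 28.
Set 3j − 28 = -13: j = 5.
C(14,5) = 2002; (-1)^5 = -1; 1^9 = 1.
Coefficient = 2002 · (-1) · 1 = -2002.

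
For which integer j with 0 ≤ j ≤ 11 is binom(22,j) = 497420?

9

C(22,j) increases on 0 ≤ j ≤ 11. C(22,8) = 319770 and C(22,9) = 497420, so j = 9.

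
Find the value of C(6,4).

C(6,4) = C(6,2) by symmetry.
C(6,2) = (6·5) / 2! = 30 / 2 = 15.

15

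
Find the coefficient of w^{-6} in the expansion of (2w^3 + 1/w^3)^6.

60

General term: C(6,j)·(2w^3)^j·(1/w^3)^(6-j), with w-exponent 3j − 3(6−j) = 6j − 18.
Set 6j − 18 = -6: j = 2.
C(6,2) = 15; 2^2 = 4; 1^4 = 1.
Coefficient = 15 · 4 · 1 = 60.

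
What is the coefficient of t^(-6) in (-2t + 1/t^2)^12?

General term: C(12,j)·(-2t)^j·(1/t^2)^(12-j), with t-exponent 1j − 2(12−j) = 3j − 24.
Set 3j − 24 = -6: j = 6.
C(12,6) = 924; (-2)^6 = 64; 1^6 = 1.
Coefficient = 924 · 64 · 1 = 59136.

59136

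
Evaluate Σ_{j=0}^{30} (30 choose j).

The entries of row 30 sum to 2^30 = 1073741824.

1073741824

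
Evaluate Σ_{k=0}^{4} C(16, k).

2517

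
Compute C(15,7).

6435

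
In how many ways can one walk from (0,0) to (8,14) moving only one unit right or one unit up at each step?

Each path is a sequence of 22 steps with 8 rights: C(22,8) = 319770.

319770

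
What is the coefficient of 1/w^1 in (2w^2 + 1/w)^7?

General term: C(7,j)·(2w^2)^j·(1/w)^(7-j), with w-exponent 2j − 1(7−j) = 3j − 7.
Set 3j − 7 = -1: j = 2.
C(7,2) = 21; 2^2 = 4; 1^5 = 1.
Coefficient = 21 · 4 · 1 = 84.

84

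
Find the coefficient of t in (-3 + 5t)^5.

The general term is C(5,j)·(-3)^j·(5t)^(5-j); the t^1 term has j = 4.
C(5,4) = 5.
Coefficient = C(5,4) · (-3)^4 · 5^1 = 5 · 81 · 5 = 2025.

2025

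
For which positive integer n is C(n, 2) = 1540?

56

n(n−1)/2 = 1540 ⇒ n(n−1) = 3080. Since 56·55 = 3080, n = 56.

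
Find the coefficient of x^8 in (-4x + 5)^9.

2949120

The general term is C(9,j)·(-4x)^j·(5)^(9-j); the x^8 term has j = 8.
C(9,8) = 9.
Coefficient = C(9,8) · (-4)^8 · 5^1 = 9 · 65536 · 5 = 2949120.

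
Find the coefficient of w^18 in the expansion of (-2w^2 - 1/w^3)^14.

372736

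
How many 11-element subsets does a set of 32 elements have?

C(32,11) = (32·31·30·29·28·27·26·25·24·23·22) / 11! = 5150244363264000 / 39916800 = 129024480.

129024480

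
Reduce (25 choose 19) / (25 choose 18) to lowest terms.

C(n,k+1)/C(n,k) = (n−k)/(k+1) = (25−18)/(18+1) = 7/19.

7/19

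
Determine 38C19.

35345263800

C(38,19) = (38·37·36·35·34·33·32·31·30·29·28·27·26·25·24·23·22·21·20) / 19! = 4299578163927654889881600000 / 121645100408832000 = 35345263800.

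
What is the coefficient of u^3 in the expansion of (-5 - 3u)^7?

-590625

The general term is C(7,j)·(-5)^j·(-3u)^(7-j); the u^3 term has j = 4.
C(7,4) = 35.
Coefficient = C(7,4) · (-5)^4 · (-3)^3 = 35 · 625 · (-27) = -590625.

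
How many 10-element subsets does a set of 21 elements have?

352716

C(21,10) = (21·20·19·18·17·16·15·14·13·12) / 10! = 1279935820800 / 3628800 = 352716.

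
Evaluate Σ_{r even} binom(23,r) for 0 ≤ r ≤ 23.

4194304

Even-r terms of row 23 sum to 2^22 = 4194304.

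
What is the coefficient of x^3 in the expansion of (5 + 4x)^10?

600000000

The general term is C(10,j)·(5)^j·(4x)^(10-j); the x^3 term has j = 7.
C(10,7) = 120.
Coefficient = C(10,7) · 5^7 · 4^3 = 120 · 78125 · 64 = 600000000.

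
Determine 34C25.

C(34,25) = C(34,9) by symmetry.
C(34,9) = (34·33·32·31·30·29·28·27·26) / 9! = 19033511777280 / 362880 = 52451256.

52451256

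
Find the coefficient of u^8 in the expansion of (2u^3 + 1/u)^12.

25344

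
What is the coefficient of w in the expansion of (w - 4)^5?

1280

The general term is C(5,j)·(w)^j·(-4)^(5-j); the w^1 term has j = 1.
C(5,1) = 5.
Coefficient = C(5,1) · (-4)^4 = 5 · 256 = 1280.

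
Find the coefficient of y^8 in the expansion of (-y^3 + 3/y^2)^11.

112266

General term: C(11,j)·(-y^3)^j·(3/y^2)^(11-j), with y-exponent 3j − 2(11−j) = 5j − 22.
Set 5j − 22 = 8: j = 6.
C(11,6) = 462; (-1)^6 = 1; 3^5 = 243.
Coefficient = 462 · 1 · 243 = 112266.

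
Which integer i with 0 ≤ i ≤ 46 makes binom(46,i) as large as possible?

C(46,i) is maximized at i = 46/2 = 23.

23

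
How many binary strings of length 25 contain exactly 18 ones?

480700

Choose the 18 positions: C(25,18) = 480700.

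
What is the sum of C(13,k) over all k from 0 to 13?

8192

Setting x = 1 in (1+x)^13 gives Σ C(13,k) = 2^13 = 8192.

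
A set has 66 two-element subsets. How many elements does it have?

12

n(n−1)/2 = 66 ⇒ n(n−1) = 132. Since 12·11 = 132, n = 12.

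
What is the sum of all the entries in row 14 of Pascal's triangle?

16384

Setting x = 1 in (1+x)^14 gives Σ C(14,j) = 2^14 = 16384.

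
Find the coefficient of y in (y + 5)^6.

The general term is C(6,j)·(y)^j·(5)^(6-j); the y^1 term has j = 1.
C(6,1) = 6.
Coefficient = C(6,1) · 5^5 = 6 · 3125 = 18750.

18750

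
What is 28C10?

13123110

C(28,10) = (28·27·26·25·24·23·22·21·20·19) / 10! = 47621141568000 / 3628800 = 13123110.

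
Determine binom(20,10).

C(20,10) = (20·19·18·17·16·15·14·13·12·11) / 10! = 670442572800 / 3628800 = 184756.

184756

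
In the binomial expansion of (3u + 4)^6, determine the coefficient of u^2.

The general term is C(6,j)·(3u)^j·(4)^(6-j); the u^2 term has j = 2.
C(6,2) = 15.
Coefficient = C(6,2) · 3^2 · 4^4 = 15 · 9 · 256 = 34560.

34560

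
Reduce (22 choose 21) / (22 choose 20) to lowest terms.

2/21

C(n,k+1)/C(n,k) = (n−k)/(k+1) = (22−20)/(20+1) = 2/21.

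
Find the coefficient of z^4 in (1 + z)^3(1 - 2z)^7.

Coefficient of z^4 = Σ_{j} C(3,j)·1^j·C(7,4-j)·(-2)^(4-j) for j from 0 to 3.
= 560 + (-840) + 252 + (-14) = -42.

-42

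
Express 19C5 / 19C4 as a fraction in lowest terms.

3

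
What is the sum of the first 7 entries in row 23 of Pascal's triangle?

1 + 23 + 253 + 1771 + 8855 + 33649 + 100947 = 145499.

145499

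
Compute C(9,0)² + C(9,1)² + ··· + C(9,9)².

48620

Σ C(9,r)² is the coefficient of x^9 in (1+x)^9(1+x)^9 = (1+x)^18, i.e. C(18,9) = 48620.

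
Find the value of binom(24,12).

C(24,12) = (24·23·22·21·20·19·18·17·16·15·14·13) / 12! = 1295295050649600 / 479001600 = 2704156.

2704156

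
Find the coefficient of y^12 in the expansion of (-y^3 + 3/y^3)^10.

General term: C(10,j)·(-y^3)^j·(3/y^3)^(10-j), with y-exponent 3j − 3(10−j) = 6j − 30.
Set 6j − 30 = 12: j = 7.
C(10,7) = 120; (-1)^7 = -1; 3^3 = 27.
Coefficient = 120 · (-1) · 27 = -3240.

-3240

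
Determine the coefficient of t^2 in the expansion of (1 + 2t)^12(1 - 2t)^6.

36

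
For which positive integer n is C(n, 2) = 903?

43

n(n−1)/2 = 903 ⇒ n(n−1) = 1806. Since 43·42 = 1806, n = 43.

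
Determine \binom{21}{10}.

C(21,10) = (21·20·19·18·17·16·15·14·13·12) / 10! = 1279935820800 / 3628800 = 352716.

352716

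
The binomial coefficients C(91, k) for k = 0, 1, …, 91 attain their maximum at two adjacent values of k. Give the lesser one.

For odd n = 91, C(91,k) peaks at k = (n−1)/2 and (n+1)/2; the lesser is 45.

45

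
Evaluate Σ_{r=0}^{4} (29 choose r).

27841

1 + 29 + 406 + 3654 + 23751 = 27841.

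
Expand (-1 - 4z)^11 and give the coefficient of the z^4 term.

-84480

The general term is C(11,j)·(-1)^j·(-4z)^(11-j); the z^4 term has j = 7.
C(11,7) = 330.
Coefficient = C(11,7) · (-1)^7 · (-4)^4 = 330 · (-1) · 256 = -84480.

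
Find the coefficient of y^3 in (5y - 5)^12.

The general term is C(12,j)·(5y)^j·(-5)^(12-j); the y^3 term has j = 3.
C(12,3) = 220.
Coefficient = C(12,3) · 5^3 · (-5)^9 = 220 · 125 · (-1953125) = -53710937500.

-53710937500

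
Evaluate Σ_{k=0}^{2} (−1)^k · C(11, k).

45

The partial alternating sum Σ_{k=0}^{2} (−1)^k C(11,k) = (−1)^2 C(10,2) = 45.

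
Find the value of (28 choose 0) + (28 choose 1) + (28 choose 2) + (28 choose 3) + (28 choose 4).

1 + 28 + 378 + 3276 + 20475 = 24158.

24158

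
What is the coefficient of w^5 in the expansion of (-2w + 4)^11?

-60555264

The general term is C(11,j)·(-2w)^j·(4)^(11-j); the w^5 term has j = 5.
C(11,5) = 462.
Coefficient = C(11,5) · (-2)^5 · 4^6 = 462 · (-32) · 4096 = -60555264.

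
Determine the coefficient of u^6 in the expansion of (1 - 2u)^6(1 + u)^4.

156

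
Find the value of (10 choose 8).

45

C(10,8) = C(10,2) by symmetry.
C(10,2) = (10·9) / 2! = 90 / 2 = 45.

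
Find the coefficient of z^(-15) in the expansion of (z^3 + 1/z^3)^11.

General term: C(11,j)·(z^3)^j·(1/z^3)^(11-j), with z-exponent 3j − 3(11−j) = 6j − 33.
Set 6j − 33 = -15: j = 3.
C(11,3) = 165; 1^3 = 1; 1^8 = 1.
Coefficient = 165 · 1 · 1 = 165.

165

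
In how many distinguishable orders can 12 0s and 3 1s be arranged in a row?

455

Choose positions for the 0s: C(15,12) = 455.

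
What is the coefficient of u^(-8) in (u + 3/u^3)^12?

192456

General term: C(12,j)·(u)^j·(3/u^3)^(12-j), with u-exponent 1j − 3(12−j) = 4j − 36.
Set 4j − 36 = -8: j = 7.
C(12,7) = 792; 1^7 = 1; 3^5 = 243.
Coefficient = 792 · 1 · 243 = 192456.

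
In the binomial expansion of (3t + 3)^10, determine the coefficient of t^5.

14880348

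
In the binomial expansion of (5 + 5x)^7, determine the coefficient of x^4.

2734375

The general term is C(7,j)·(5)^j·(5x)^(7-j); the x^4 term has j = 3.
C(7,3) = 35.
Coefficient = C(7,3) · 5^3 · 5^4 = 35 · 125 · 625 = 2734375.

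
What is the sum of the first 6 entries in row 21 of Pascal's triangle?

27896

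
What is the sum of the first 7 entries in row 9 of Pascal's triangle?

466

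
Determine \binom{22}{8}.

319770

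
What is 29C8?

4292145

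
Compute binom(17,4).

2380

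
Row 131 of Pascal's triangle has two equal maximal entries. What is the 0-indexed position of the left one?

65

For odd n = 131, C(131,r) peaks at r = (n−1)/2 and (n+1)/2; the lesser is 65.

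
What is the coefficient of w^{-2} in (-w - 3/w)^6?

General term: C(6,j)·(-w)^j·(-3/w)^(6-j), with w-exponent 1j − 1(6−j) = 2j − 6.
Set 2j − 6 = -2: j = 2.
C(6,2) = 15; (-1)^2 = 1; (-3)^4 = 81.
Coefficient = 15 · 1 · 81 = 1215.

1215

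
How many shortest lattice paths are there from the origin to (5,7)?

Each path is a sequence of 12 steps with 5 rights: C(12,5) = 792.

792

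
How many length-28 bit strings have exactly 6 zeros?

376740

Choose the 6 positions: C(28,6) = 376740.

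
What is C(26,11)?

C(26,11) = (26·25·24·23·22·21·20·19·18·17·16) / 11! = 308403583488000 / 39916800 = 7726160.

7726160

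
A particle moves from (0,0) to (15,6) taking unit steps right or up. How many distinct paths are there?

Each path is a sequence of 21 steps with 15 rights: C(21,15) = 54264.

54264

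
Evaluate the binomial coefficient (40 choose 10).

847660528

C(40,10) = (40·39·38·37·36·35·34·33·32·31) / 10! = 3075990524006400 / 3628800 = 847660528.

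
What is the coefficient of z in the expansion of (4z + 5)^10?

The general term is C(10,j)·(4z)^j·(5)^(10-j); the z^1 term has j = 1.
C(10,1) = 10.
Coefficient = C(10,1) · 4^1 · 5^9 = 10 · 4 · 1953125 = 78125000.

78125000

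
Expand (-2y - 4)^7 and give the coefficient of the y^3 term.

-71680

The general term is C(7,j)·(-2y)^j·(-4)^(7-j); the y^3 term has j = 3.
C(7,3) = 35.
Coefficient = C(7,3) · (-2)^3 · (-4)^4 = 35 · (-8) · 256 = -71680.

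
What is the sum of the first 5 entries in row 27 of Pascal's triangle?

1 + 27 + 351 + 2925 + 17550 = 20854.

20854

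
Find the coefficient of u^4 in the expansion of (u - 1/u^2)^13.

General term: C(13,j)·(u)^j·(-1/u^2)^(13-j), with u-exponent 1j − 2(13−j) = 3j − 26.
Set 3j − 26 = 4: j = 10.
C(13,10) = 286; 1^10 = 1; (-1)^3 = -1.
Coefficient = 286 · 1 · (-1) = -286.

-286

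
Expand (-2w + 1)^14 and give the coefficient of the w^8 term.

768768

The general term is C(14,j)·(-2w)^j·(1)^(14-j); the w^8 term has j = 8.
C(14,8) = 3003.
Coefficient = C(14,8) · (-2)^8 = 3003 · 256 = 768768.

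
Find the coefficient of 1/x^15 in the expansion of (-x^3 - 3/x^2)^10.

General term: C(10,j)·(-x^3)^j·(-3/x^2)^(10-j), with x-exponent 3j − 2(10−j) = 5j − 20.
Set 5j − 20 = -15: j = 1.
C(10,1) = 10; (-1)^1 = -1; (-3)^9 = -19683.
Coefficient = 10 · (-1) · (-19683) = 196830.

196830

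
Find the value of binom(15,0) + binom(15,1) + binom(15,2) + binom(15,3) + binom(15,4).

1 + 15 + 105 + 455 + 1365 = 1941.

1941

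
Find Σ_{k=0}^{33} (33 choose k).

8589934592

The entries of row 33 sum to 2^33 = 8589934592.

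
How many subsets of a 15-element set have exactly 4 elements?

1365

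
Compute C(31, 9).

C(31,9) = (31·30·29·28·27·26·25·24·23) / 9! = 7315688016000 / 362880 = 20160075.

20160075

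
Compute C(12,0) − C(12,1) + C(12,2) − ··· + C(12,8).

The partial alternating sum Σ_{k=0}^{8} (−1)^k C(12,k) = (−1)^8 C(11,8) = 165.

165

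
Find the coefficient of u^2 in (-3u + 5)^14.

199951171875

The general term is C(14,j)·(-3u)^j·(5)^(14-j); the u^2 term has j = 2.
C(14,2) = 91.
Coefficient = C(14,2) · (-3)^2 · 5^12 = 91 · 9 · 244140625 = 199951171875.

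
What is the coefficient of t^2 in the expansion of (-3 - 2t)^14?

The general term is C(14,j)·(-3)^j·(-2t)^(14-j); the t^2 term has j = 12.
C(14,12) = 91.
Coefficient = C(14,12) · (-3)^12 · (-2)^2 = 91 · 531441 · 4 = 193444524.

193444524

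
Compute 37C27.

C(37,27) = C(37,10) by symmetry.
C(37,10) = (37·36·35·34·33·32·31·30·29·28) / 10! = 1264020397516800 / 3628800 = 348330136.

348330136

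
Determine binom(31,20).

84672315

C(31,20) = C(31,11) by symmetry.
C(31,11) = (31·30·29·28·27·26·25·24·23·22·21) / 11! = 3379847863392000 / 39916800 = 84672315.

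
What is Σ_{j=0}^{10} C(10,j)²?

184756

Σ C(10,j)² is the coefficient of x^10 in (1+x)^10(1+x)^10 = (1+x)^20, i.e. C(20,10) = 184756.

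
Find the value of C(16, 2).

C(16,2) = (16·15) / 2! = 240 / 2 = 120.

120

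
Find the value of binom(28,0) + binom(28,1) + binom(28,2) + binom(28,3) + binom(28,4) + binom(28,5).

122438

1 + 28 + 378 + 3276 + 20475 + 98280 = 122438.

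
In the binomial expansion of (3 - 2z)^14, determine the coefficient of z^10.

83026944

The general term is C(14,j)·(3)^j·(-2z)^(14-j); the z^10 term has j = 4.
C(14,4) = 1001.
Coefficient = C(14,4) · 3^4 · (-2)^10 = 1001 · 81 · 1024 = 83026944.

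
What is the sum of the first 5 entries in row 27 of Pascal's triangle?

20854

1 + 27 + 351 + 2925 + 17550 = 20854.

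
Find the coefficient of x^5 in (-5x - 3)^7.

-590625

The general term is C(7,j)·(-5x)^j·(-3)^(7-j); the x^5 term has j = 5.
C(7,5) = 21.
Coefficient = C(7,5) · (-5)^5 · (-3)^2 = 21 · (-3125) · 9 = -590625.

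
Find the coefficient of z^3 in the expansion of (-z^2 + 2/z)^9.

General term: C(9,j)·(-z^2)^j·(2/z)^(9-j), with z-exponent 2j − 1(9−j) = 3j − 9.
Set 3j − 9 = 3: j = 4.
C(9,4) = 126; (-1)^4 = 1; 2^5 = 32.
Coefficient = 126 · 1 · 32 = 4032.

4032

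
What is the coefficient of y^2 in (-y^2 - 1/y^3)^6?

15

General term: C(6,j)·(-y^2)^j·(-1/y^3)^(6-j), with y-exponent 2j − 3(6−j) = 5j − 18.
Set 5j − 18 = 2: j = 4.
C(6,4) = 15; (-1)^4 = 1; (-1)^2 = 1.
Coefficient = 15 · 1 · 1 = 15.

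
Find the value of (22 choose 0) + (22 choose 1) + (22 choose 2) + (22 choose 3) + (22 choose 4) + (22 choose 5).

35443

1 + 22 + 231 + 1540 + 7315 + 26334 = 35443.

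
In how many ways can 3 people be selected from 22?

1540

This is C(22,3) = 1540.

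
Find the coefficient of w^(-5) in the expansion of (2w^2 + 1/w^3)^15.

General term: C(15,j)·(2w^2)^j·(1/w^3)^(15-j), with w-exponent 2j − 3(15−j) = 5j − 45.
Set 5j − 45 = -5: j = 8.
C(15,8) = 6435; 2^8 = 256; 1^7 = 1.
Coefficient = 6435 · 256 · 1 = 1647360.

1647360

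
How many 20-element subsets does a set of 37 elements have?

15905368710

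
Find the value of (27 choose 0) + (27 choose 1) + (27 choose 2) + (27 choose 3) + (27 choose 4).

1 + 27 + 351 + 2925 + 17550 = 20854.

20854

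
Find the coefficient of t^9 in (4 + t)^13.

183040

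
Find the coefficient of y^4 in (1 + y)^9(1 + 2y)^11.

27054

Coefficient of y^4 = Σ_{j} C(9,j)·1^j·C(11,4-j)·2^(4-j) for j from 0 to 4.
= 5280 + 11880 + 7920 + 1848 + 126 = 27054.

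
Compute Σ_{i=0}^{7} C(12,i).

1 + 12 + 66 + 220 + 495 + 792 + 924 + 792 = 3302.

3302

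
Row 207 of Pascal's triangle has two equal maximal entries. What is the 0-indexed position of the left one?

For odd n = 207, C(207,k) peaks at k = (n−1)/2 and (n+1)/2; the lower is 103.

103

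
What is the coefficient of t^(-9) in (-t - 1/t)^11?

General term: C(11,j)·(-t)^j·(-1/t)^(11-j), with t-exponent 1j − 1(11−j) = 2j − 11.
Set 2j − 11 = -9: j = 1.
C(11,1) = 11; (-1)^1 = -1; (-1)^10 = 1.
Coefficient = 11 · (-1) · 1 = -11.

-11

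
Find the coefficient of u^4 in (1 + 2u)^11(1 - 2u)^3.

-176

Coefficient of u^4 = Σ_{j} C(11,j)·2^j·C(3,4-j)·(-2)^(4-j) for j from 1 to 4.
= (-176) + 2640 + (-7920) + 5280 = -176.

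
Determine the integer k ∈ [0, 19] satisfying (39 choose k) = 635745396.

C(39,k) increases on 0 ≤ k ≤ 19. C(39,9) = 211915132 and C(39,10) = 635745396, so k = 10.

10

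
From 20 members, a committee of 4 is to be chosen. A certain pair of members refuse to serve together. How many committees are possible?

All 4-subsets: C(20,4) = 4845. Those containing both fixed elements: C(18,2) = 153.
4845 − 153 = 4692.

4692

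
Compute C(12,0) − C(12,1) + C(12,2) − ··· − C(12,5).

The partial alternating sum Σ_{k=0}^{5} (−1)^k C(12,k) = (−1)^5 C(11,5) = -462.

-462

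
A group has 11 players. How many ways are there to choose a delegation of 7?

This is C(11,7) = 330.

330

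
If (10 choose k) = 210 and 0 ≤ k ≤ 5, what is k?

C(10,k) increases on 0 ≤ k ≤ 5. C(10,3) = 120 and C(10,4) = 210, so k = 4.

4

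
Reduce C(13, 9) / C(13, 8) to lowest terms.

5/9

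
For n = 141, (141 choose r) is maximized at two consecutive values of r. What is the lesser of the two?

For odd n = 141, C(141,r) peaks at r = (n−1)/2 and (n+1)/2; the lesser is 70.

70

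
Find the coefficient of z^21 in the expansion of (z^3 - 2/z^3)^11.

220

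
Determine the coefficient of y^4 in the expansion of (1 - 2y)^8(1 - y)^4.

3649

Coefficient of y^4 = Σ_{j} C(8,j)·(-2)^j·C(4,4-j)·(-1)^(4-j) for j from 0 to 4.
= 1 + 64 + 672 + 1792 + 1120 = 3649.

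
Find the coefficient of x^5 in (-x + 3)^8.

The general term is C(8,j)·(-x)^j·(3)^(8-j); the x^5 term has j = 5.
C(8,5) = 56.
Coefficient = C(8,5) · (-1)^5 · 3^3 = 56 · (-1) · 27 = -1512.

-1512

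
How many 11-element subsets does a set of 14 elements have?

364

C(14,11) = C(14,3) by symmetry.
C(14,3) = (14·13·12) / 3! = 2184 / 6 = 364.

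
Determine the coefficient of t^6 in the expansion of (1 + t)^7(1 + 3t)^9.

Coefficient of t^6 = Σ_{j} C(7,j)·1^j·C(9,6-j)·3^(6-j) for j from 0 to 6.
= 61236 + 214326 + 214326 + 79380 + 11340 + 567 + 7 = 581182.

581182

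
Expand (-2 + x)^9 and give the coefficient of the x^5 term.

The general term is C(9,j)·(-2)^j·(x)^(9-j); the x^5 term has j = 4.
C(9,4) = 126.
Coefficient = C(9,4) · (-2)^4 = 126 · 16 = 2016.

2016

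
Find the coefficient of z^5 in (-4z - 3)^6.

The general term is C(6,j)·(-4z)^j·(-3)^(6-j); the z^5 term has j = 5.
C(6,5) = 6.
Coefficient = C(6,5) · (-4)^5 · (-3)^1 = 6 · (-1024) · (-3) = 18432.

18432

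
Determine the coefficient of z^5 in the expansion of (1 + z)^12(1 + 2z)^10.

162036

Coefficient of z^5 = Σ_{j} C(12,j)·1^j·C(10,5-j)·2^(5-j) for j from 0 to 5.
= 8064 + 40320 + 63360 + 39600 + 9900 + 792 = 162036.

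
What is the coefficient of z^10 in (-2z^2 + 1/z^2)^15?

General term: C(15,j)·(-2z^2)^j·(1/z^2)^(15-j), with z-exponent 2j − 2(15−j) = 4j − 30.
Set 4j − 30 = 10: j = 10.
C(15,10) = 3003; (-2)^10 = 1024; 1^5 = 1.
Coefficient = 3003 · 1024 · 1 = 3075072.

3075072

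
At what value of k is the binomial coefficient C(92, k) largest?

C(92,k) is maximized at k = 92/2 = 46.

46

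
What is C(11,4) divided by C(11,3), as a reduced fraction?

C(n,k+1)/C(n,k) = (n−k)/(k+1) = (11−3)/(3+1) = 8/4 = 2.

2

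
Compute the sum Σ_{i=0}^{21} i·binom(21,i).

22020096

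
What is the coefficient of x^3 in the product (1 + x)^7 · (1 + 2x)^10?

2675

Coefficient of x^3 = Σ_{j} C(7,j)·1^j·C(10,3-j)·2^(3-j) for j from 0 to 3.
= 960 + 1260 + 420 + 35 = 2675.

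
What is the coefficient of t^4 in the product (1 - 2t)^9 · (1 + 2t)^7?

Coefficient of t^4 = Σ_{j} C(9,j)·(-2)^j·C(7,4-j)·2^(4-j) for j from 0 to 4.
= 560 + (-5040) + 12096 + (-9408) + 2016 = 224.

224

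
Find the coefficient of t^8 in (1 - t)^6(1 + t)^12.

-66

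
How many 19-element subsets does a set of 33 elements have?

C(33,19) = C(33,14) by symmetry.
C(33,14) = (33·32·31·30·29·28·27·26·25·24·23·22·21·20) / 14! = 71382386874839040000 / 87178291200 = 818809200.

818809200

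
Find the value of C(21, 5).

20349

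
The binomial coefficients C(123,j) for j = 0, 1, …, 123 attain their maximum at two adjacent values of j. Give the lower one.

61

For odd n = 123, C(123,j) peaks at j = (n−1)/2 and (n+1)/2; the lower is 61.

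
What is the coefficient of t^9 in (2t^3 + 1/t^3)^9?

5376

General term: C(9,j)·(2t^3)^j·(1/t^3)^(9-j), with t-exponent 3j − 3(9−j) = 6j − 27.
Set 6j − 27 = 9: j = 6.
C(9,6) = 84; 2^6 = 64; 1^3 = 1.
Coefficient = 84 · 64 · 1 = 5376.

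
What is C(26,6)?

C(26,6) = (26·25·24·23·22·21) / 6! = 165765600 / 720 = 230230.

230230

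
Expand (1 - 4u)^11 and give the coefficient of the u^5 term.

-473088

The general term is C(11,j)·(1)^j·(-4u)^(11-j); the u^5 term has j = 6.
C(11,6) = 462.
Coefficient = C(11,6) · (-4)^5 = 462 · (-1024) = -473088.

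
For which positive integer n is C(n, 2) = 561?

34

n(n−1)/2 = 561 ⇒ n(n−1) = 1122. Since 34·33 = 1122, n = 34.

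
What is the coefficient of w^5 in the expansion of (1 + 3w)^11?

The general term is C(11,j)·(1)^j·(3w)^(11-j); the w^5 term has j = 6.
C(11,6) = 462.
Coefficient = C(11,6) · 3^5 = 462 · 243 = 112266.

112266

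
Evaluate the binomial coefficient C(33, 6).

C(33,6) = (33·32·31·30·29·28) / 6! = 797448960 / 720 = 1107568.

1107568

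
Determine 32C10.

64512240

C(32,10) = (32·31·30·29·28·27·26·25·24·23) / 10! = 234102016512000 / 3628800 = 64512240.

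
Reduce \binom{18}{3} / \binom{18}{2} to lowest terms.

16/3

C(n,k+1)/C(n,k) = (n−k)/(k+1) = (18−2)/(2+1) = 16/3.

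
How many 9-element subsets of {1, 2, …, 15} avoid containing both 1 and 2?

All 9-subsets: C(15,9) = 5005. Those containing both fixed elements: C(13,7) = 1716.
5005 − 1716 = 3289.

3289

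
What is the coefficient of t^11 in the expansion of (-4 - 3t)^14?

4126816512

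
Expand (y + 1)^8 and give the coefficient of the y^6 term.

The general term is C(8,j)·(y)^j·(1)^(8-j); the y^6 term has j = 6.
C(8,6) = 28.
Coefficient = C(8,6) = 28.

28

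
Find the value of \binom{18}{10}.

43758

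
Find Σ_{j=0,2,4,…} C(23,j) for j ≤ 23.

4194304

Half of (1+1)^23 + (1−1)^23 gives the even-index sum: 2^22 = 4194304.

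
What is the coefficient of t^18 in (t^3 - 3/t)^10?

General term: C(10,j)·(t^3)^j·(-3/t)^(10-j), with t-exponent 3j − 1(10−j) = 4j − 10.
Set 4j − 10 = 18: j = 7.
C(10,7) = 120; 1^7 = 1; (-3)^3 = -27.
Coefficient = 120 · 1 · (-27) = -3240.

-3240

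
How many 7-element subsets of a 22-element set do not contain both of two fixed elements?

All 7-subsets: C(22,7) = 170544. Those containing both fixed elements: C(20,5) = 15504.
170544 − 15504 = 155040.

155040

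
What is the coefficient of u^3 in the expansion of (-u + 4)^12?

The general term is C(12,j)·(-u)^j·(4)^(12-j); the u^3 term has j = 3.
C(12,3) = 220.
Coefficient = C(12,3) · (-1)^3 · 4^9 = 220 · (-1) · 262144 = -57671680.

-57671680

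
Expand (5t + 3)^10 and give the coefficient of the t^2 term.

7381125

The general term is C(10,j)·(5t)^j·(3)^(10-j); the t^2 term has j = 2.
C(10,2) = 45.
Coefficient = C(10,2) · 5^2 · 3^8 = 45 · 25 · 6561 = 7381125.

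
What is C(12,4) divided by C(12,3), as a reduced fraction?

C(n,k+1)/C(n,k) = (n−k)/(k+1) = (12−3)/(3+1) = 9/4.

9/4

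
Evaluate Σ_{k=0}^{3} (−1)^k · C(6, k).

The partial alternating sum Σ_{k=0}^{3} (−1)^k C(6,k) = (−1)^3 C(5,3) = -10.

-10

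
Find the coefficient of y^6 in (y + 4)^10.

53760

The general term is C(10,j)·(y)^j·(4)^(10-j); the y^6 term has j = 6.
C(10,6) = 210.
Coefficient = C(10,6) · 4^4 = 210 · 256 = 53760.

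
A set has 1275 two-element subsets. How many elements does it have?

n(n−1)/2 = 1275 ⇒ n(n−1) = 2550. Since 51·50 = 2550, n = 51.

51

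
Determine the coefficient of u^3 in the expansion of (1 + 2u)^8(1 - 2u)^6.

-96

Coefficient of u^3 = Σ_{j} C(8,j)·2^j·C(6,3-j)·(-2)^(3-j) for j from 0 to 3.
= (-160) + 960 + (-1344) + 448 = -96.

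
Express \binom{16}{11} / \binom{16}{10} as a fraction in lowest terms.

6/11

C(n,k+1)/C(n,k) = (n−k)/(k+1) = (16−10)/(10+1) = 6/11.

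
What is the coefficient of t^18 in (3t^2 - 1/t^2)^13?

General term: C(13,j)·(3t^2)^j·(-1/t^2)^(13-j), with t-exponent 2j − 2(13−j) = 4j − 26.
Set 4j − 26 = 18: j = 11.
C(13,11) = 78; 3^11 = 177147; (-1)^2 = 1.
Coefficient = 78 · 177147 · 1 = 13817466.

13817466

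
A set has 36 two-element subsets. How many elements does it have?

n(n−1)/2 = 36 ⇒ n(n−1) = 72. Since 9·8 = 72, n = 9.

9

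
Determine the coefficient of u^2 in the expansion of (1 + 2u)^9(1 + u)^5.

244

Coefficient of u^2 = Σ_{j} C(9,j)·2^j·C(5,2-j)·1^(2-j) for j from 0 to 2.
= 10 + 90 + 144 = 244.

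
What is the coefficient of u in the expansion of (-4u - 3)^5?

The general term is C(5,j)·(-4u)^j·(-3)^(5-j); the u^1 term has j = 1.
C(5,1) = 5.
Coefficient = C(5,1) · (-4)^1 · (-3)^4 = 5 · (-4) · 81 = -1620.

-1620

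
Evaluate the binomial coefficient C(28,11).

21474180

C(28,11) = (28·27·26·25·24·23·22·21·20·19·18) / 11! = 857180548224000 / 39916800 = 21474180.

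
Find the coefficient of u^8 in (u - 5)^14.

46921875

The general term is C(14,j)·(u)^j·(-5)^(14-j); the u^8 term has j = 8.
C(14,8) = 3003.
Coefficient = C(14,8) · (-5)^6 = 3003 · 15625 = 46921875.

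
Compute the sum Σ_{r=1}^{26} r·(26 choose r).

Differentiating (1+x)^26 and setting x=1: Σ r·C(26,r) = 26·2^25 = 872415232.

872415232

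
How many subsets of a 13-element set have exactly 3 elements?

286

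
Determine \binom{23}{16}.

C(23,16) = C(23,7) by symmetry.
C(23,7) = (23·22·21·20·19·18·17) / 7! = 1235591280 / 5040 = 245157.

245157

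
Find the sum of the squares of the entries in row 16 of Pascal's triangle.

601080390

By Vandermonde's identity, Σ C(16,i)² = C(32,16) = 601080390.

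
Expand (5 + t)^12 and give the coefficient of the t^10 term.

1650

The general term is C(12,j)·(5)^j·(t)^(12-j); the t^10 term has j = 2.
C(12,2) = 66.
Coefficient = C(12,2) · 5^2 = 66 · 25 = 1650.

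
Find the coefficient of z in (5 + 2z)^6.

The general term is C(6,j)·(5)^j·(2z)^(6-j); the z^1 term has j = 5.
C(6,5) = 6.
Coefficient = C(6,5) · 5^5 · 2^1 = 6 · 3125 · 2 = 37500.

37500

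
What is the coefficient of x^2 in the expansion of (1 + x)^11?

The general term is C(11,j)·(1)^j·(x)^(11-j); the x^2 term has j = 9.
C(11,9) = 55.
Coefficient = C(11,9) = 55.

55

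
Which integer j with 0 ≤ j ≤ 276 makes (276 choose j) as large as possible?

C(276,j) is maximized at j = 276/2 = 138.

138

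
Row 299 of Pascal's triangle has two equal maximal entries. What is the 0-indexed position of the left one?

149

For odd n = 299, C(299,k) peaks at k = (n−1)/2 and (n+1)/2; the lesser is 149.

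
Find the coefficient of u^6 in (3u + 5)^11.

The general term is C(11,j)·(3u)^j·(5)^(11-j); the u^6 term has j = 6.
C(11,6) = 462.
Coefficient = C(11,6) · 3^6 · 5^5 = 462 · 729 · 3125 = 1052493750.

1052493750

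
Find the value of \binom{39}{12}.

3910797436

C(39,12) = (39·38·37·36·35·34·33·32·31·30·29·28) / 12! = 1873278229119897600 / 479001600 = 3910797436.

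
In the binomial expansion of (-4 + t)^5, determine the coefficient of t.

1280

The general term is C(5,j)·(-4)^j·(t)^(5-j); the t^1 term has j = 4.
C(5,4) = 5.
Coefficient = C(5,4) · (-4)^4 = 5 · 256 = 1280.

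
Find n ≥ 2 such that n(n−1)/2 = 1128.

48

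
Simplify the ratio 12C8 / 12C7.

C(n,k+1)/C(n,k) = (n−k)/(k+1) = (12−7)/(7+1) = 5/8.

5/8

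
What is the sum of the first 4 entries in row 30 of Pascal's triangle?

4526

1 + 30 + 435 + 4060 = 4526.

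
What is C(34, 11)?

C(34,11) = (34·33·32·31·30·29·28·27·26·25·24) / 11! = 11420107066368000 / 39916800 = 286097760.

286097760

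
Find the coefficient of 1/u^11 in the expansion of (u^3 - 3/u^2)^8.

General term: C(8,j)·(u^3)^j·(-3/u^2)^(8-j), with u-exponent 3j − 2(8−j) = 5j − 16.
Set 5j − 16 = -11: j = 1.
C(8,1) = 8; 1^1 = 1; (-3)^7 = -2187.
Coefficient = 8 · 1 · (-2187) = -17496.

-17496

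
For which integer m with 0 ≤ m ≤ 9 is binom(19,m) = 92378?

C(19,m) increases on 0 ≤ m ≤ 9. C(19,8) = 75582 and C(19,9) = 92378, so m = 9.

9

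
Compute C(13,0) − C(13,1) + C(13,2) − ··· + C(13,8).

495

The partial alternating sum Σ_{k=0}^{8} (−1)^k C(13,k) = (−1)^8 C(12,8) = 495.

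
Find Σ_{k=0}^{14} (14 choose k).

The entries of row 14 sum to 2^14 = 16384.

16384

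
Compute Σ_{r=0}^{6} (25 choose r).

245506

1 + 25 + 300 + 2300 + 12650 + 53130 + 177100 = 245506.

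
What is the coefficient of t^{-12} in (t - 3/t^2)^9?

-78732

General term: C(9,j)·(t)^j·(-3/t^2)^(9-j), with t-exponent 1j − 2(9−j) = 3j − 18.
Set 3j − 18 = -12: j = 2.
C(9,2) = 36; 1^2 = 1; (-3)^7 = -2187.
Coefficient = 36 · 1 · (-2187) = -78732.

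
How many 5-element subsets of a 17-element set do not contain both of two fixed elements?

5733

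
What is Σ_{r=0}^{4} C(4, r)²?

Σ C(4,r)² is the coefficient of x^4 in (1+x)^4(1+x)^4 = (1+x)^8, i.e. C(8,4) = 70.

70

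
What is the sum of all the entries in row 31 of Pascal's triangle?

The entries of row 31 sum to 2^31 = 2147483648.

2147483648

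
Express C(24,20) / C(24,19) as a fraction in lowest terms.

1/4

C(n,k+1)/C(n,k) = (n−k)/(k+1) = (24−19)/(19+1) = 5/20 = 1/4.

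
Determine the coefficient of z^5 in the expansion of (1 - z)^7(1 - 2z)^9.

Coefficient of z^5 = Σ_{j} C(7,j)·(-1)^j·C(9,5-j)·(-2)^(5-j) for j from 0 to 5.
= (-4032) + (-14112) + (-14112) + (-5040) + (-630) + (-21) = -37947.

-37947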